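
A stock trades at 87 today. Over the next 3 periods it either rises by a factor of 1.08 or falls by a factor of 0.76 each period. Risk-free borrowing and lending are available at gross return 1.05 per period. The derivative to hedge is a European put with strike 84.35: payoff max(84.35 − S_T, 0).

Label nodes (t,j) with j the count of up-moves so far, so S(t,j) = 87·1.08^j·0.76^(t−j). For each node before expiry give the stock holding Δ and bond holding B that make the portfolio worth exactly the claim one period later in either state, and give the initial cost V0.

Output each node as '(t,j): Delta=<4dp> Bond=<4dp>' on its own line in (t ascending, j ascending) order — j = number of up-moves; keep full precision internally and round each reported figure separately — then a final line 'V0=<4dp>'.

(0,0): Delta=-0.3245 Bond=30.3278
(1,0): Delta=-1.0000 Bond=76.5079
(1,1): Delta=-0.2753 Bond=27.2238
(2,0): Delta=-1.0000 Bond=80.3333
(2,1): Delta=-1.0000 Bond=80.3333
(2,2): Delta=-0.2226 Bond=23.2317
V0=2.0959

No-arbitrage ⇒ martingale measure with p* = (R−d)/(u−d) = 0.9062.
At expiry t=3: V(3,0)=46.1591, V(3,1)=30.0787, V(3,2)=7.2276, V(3,3)=0.0000
  t=2,j=0: stock 50.2512 → up 54.2713 (V=30.0787), down 38.1909 (V=46.1591). Price 30.0821; hedge Δ=-1.0000, bond B=80.3333.
  t=2,j=1: stock 71.4096 → up 77.1224 (V=7.2276), down 54.2713 (V=30.0787). Price 8.9237; hedge Δ=-1.0000, bond B=80.3333.
  t=2,j=2: stock 101.4768 → up 109.5949 (V=0.0000), down 77.1224 (V=7.2276). Price 0.6453; hedge Δ=-0.2226, bond B=23.2317.
  t=1,j=0: stock 66.1200 → up 71.4096 (V=8.9237), down 50.2512 (V=30.0821). Price 10.3879; hedge Δ=-1.0000, bond B=76.5079.
  t=1,j=1: stock 93.9600 → up 101.4768 (V=0.6453), down 71.4096 (V=8.9237). Price 1.3537; hedge Δ=-0.2753, bond B=27.2238.
  t=0,j=0: stock 87.0000 → up 93.9600 (V=1.3537), down 66.1200 (V=10.3879). Price 2.0959; hedge Δ=-0.3245, bond B=30.3278.
The time-0 hedge costs 2.0959, which is the no-arbitrage price.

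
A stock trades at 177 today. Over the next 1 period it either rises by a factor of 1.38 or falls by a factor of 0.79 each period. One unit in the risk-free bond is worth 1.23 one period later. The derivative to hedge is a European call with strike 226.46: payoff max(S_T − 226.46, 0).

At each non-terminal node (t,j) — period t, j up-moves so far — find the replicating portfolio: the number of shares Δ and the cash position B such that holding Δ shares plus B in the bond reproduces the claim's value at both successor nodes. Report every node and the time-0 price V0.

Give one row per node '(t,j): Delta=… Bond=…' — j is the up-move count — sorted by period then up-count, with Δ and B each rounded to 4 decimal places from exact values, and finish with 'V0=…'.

Under the risk-neutral measure, an up-move has probability p* = (R−d)/(u−d) = 0.7458 and values discount at R = 1.23.
Terminal values V(1,·): V(1,0)=0.0000, V(1,1)=17.8000
(0,0): S=177.0000. Δ = (V_up−V_dn)/(S_up−S_dn) = (17.8000−0.0000)/(244.2600−139.8300) = 0.1704. V = [p*·17.8000 + (1−p*)·0.0000]/1.23 = 10.7923. B = V − Δ·S = -19.3772.
The time-0 hedge costs 10.7923, which is the no-arbitrage price.

(0,0): Delta=0.1704 Bond=-19.3772
V0=10.7923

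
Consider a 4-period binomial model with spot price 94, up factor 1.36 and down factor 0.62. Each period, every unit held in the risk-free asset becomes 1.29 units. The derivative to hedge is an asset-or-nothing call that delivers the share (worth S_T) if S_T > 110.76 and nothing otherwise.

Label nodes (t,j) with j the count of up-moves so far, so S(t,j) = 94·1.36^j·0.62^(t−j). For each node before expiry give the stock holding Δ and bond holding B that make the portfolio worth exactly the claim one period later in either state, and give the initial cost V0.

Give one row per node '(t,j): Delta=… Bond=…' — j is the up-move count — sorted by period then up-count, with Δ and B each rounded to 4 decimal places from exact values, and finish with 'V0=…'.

No-arbitrage ⇒ martingale measure with p* = (R−d)/(u−d) = 0.9054.
Terminal payoffs: V(4,0)=0.0000, V(4,1)=0.0000, V(4,2)=0.0000, V(4,3)=146.6008, V(4,4)=321.5759
(3,0): S=22.4028. Δ = (V_up−V_dn)/(S_up−S_dn) = (0.0000−0.0000)/(30.4679−13.8898) = 0.0000. V = [p*·0.0000 + (1−p*)·0.0000]/1.29 = 0.0000. B = V − Δ·S = 0.0000.
(3,1): S=49.1417. Δ = (V_up−V_dn)/(S_up−S_dn) = (0.0000−0.0000)/(66.8327−30.4679) = 0.0000. V = [p*·0.0000 + (1−p*)·0.0000]/1.29 = 0.0000. B = V − Δ·S = 0.0000.
(3,2): S=107.7947. Δ = (V_up−V_dn)/(S_up−S_dn) = (146.6008−0.0000)/(146.6008−66.8327) = 1.8378. V = [p*·146.6008 + (1−p*)·0.0000]/1.29 = 102.8939. B = V − Δ·S = -95.2153.
(3,3): S=236.4529. Δ = (V_up−V_dn)/(S_up−S_dn) = (321.5759−146.6008)/(321.5759−146.6008) = 1.0000. V = [p*·321.5759 + (1−p*)·146.6008]/1.29 = 236.4529. B = V − Δ·S = 0.0000.
(2,0): S=36.1336. Δ = (V_up−V_dn)/(S_up−S_dn) = (0.0000−0.0000)/(49.1417−22.4028) = 0.0000. V = [p*·0.0000 + (1−p*)·0.0000]/1.29 = 0.0000. B = V − Δ·S = 0.0000.
(2,1): S=79.2608. Δ = (V_up−V_dn)/(S_up−S_dn) = (102.8939−0.0000)/(107.7947−49.1417) = 1.7543. V = [p*·102.8939 + (1−p*)·0.0000]/1.29 = 72.2176. B = V − Δ·S = -66.8282.
(2,2): S=173.8624. Δ = (V_up−V_dn)/(S_up−S_dn) = (236.4529−102.8939)/(236.4529−107.7947) = 1.0381. V = [p*·236.4529 + (1−p*)·102.8939]/1.29 = 173.5030. B = V − Δ·S = -6.9821.
(1,0): S=58.2800. Δ = (V_up−V_dn)/(S_up−S_dn) = (72.2176−0.0000)/(79.2608−36.1336) = 1.6745. V = [p*·72.2176 + (1−p*)·0.0000]/1.29 = 50.6870. B = V − Δ·S = -46.9044.
(1,1): S=127.8400. Δ = (V_up−V_dn)/(S_up−S_dn) = (173.5030−72.2176)/(173.8624−79.2608) = 1.0707. V = [p*·173.5030 + (1−p*)·72.2176]/1.29 = 127.0713. B = V − Δ·S = -9.8009.
(0,0): S=94.0000. Δ = (V_up−V_dn)/(S_up−S_dn) = (127.0713−50.6870)/(127.8400−58.2800) = 1.0981. V = [p*·127.0713 + (1−p*)·50.6870]/1.29 = 92.9037. B = V − Δ·S = -10.3184.
Each (Δ,B) replicates both successor values, so the strategy is self-financing and V0 is arbitrage-free.

(0,0): Delta=1.0981 Bond=-10.3184
(1,0): Delta=1.6745 Bond=-46.9044
(1,1): Delta=1.0707 Bond=-9.8009
(2,0): Delta=0.0000 Bond=0.0000
(2,1): Delta=1.7543 Bond=-66.8282
(2,2): Delta=1.0381 Bond=-6.9821
(3,0): Delta=0.0000 Bond=0.0000
(3,1): Delta=0.0000 Bond=0.0000
(3,2): Delta=1.8378 Bond=-95.2153
(3,3): Delta=1.0000 Bond=0.0000
V0=92.9037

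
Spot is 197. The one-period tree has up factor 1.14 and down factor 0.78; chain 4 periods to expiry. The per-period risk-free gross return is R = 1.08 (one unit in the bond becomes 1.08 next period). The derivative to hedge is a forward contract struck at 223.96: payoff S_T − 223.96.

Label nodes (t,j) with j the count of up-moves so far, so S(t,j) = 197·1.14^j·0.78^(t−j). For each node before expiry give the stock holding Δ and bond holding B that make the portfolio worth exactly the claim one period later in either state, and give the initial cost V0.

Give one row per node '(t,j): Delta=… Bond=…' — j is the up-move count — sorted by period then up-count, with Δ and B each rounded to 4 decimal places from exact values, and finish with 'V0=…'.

(0,0): Delta=1.0000 Bond=-164.6173
(1,0): Delta=1.0000 Bond=-177.7867
(1,1): Delta=1.0000 Bond=-177.7867
(2,0): Delta=1.0000 Bond=-192.0096
(2,1): Delta=1.0000 Bond=-192.0096
(2,2): Delta=1.0000 Bond=-192.0096
(3,0): Delta=1.0000 Bond=-207.3704
(3,1): Delta=1.0000 Bond=-207.3704
(3,2): Delta=1.0000 Bond=-207.3704
(3,3): Delta=1.0000 Bond=-207.3704
V0=32.3827

The replicating-portfolio and risk-neutral prices coincide; use p* = (1.08−0.78)/(1.14−0.78) = 0.8333 for the latter.
Terminal payoffs: V(4,0)=-151.0403, V(4,1)=-117.3851, V(4,2)=-68.1967, V(4,3)=3.6941, V(4,4)=108.7652
Node (3,0) S=93.4867: V=(p*·-117.3851+(1−p*)·-151.0403)/1.08=-113.8836; Δ=(-117.3851−-151.0403)/(106.5749−72.9197)=1.0000; B=V−Δ·S=-207.3704
Node (3,1) S=136.6345: V=(p*·-68.1967+(1−p*)·-117.3851)/1.08=-70.7359; Δ=(-68.1967−-117.3851)/(155.7633−106.5749)=1.0000; B=V−Δ·S=-207.3704
Node (3,2) S=199.6965: V=(p*·3.6941+(1−p*)·-68.1967)/1.08=-7.6738; Δ=(3.6941−-68.1967)/(227.6541−155.7633)=1.0000; B=V−Δ·S=-207.3704
Node (3,3) S=291.8642: V=(p*·108.7652+(1−p*)·3.6941)/1.08=84.4938; Δ=(108.7652−3.6941)/(332.7252−227.6541)=1.0000; B=V−Δ·S=-207.3704
Node (2,0) S=119.8548: V=(p*·-70.7359+(1−p*)·-113.8836)/1.08=-72.1548; Δ=(-70.7359−-113.8836)/(136.6345−93.4867)=1.0000; B=V−Δ·S=-192.0096
Node (2,1) S=175.1724: V=(p*·-7.6738+(1−p*)·-70.7359)/1.08=-16.8372; Δ=(-7.6738−-70.7359)/(199.6965−136.6345)=1.0000; B=V−Δ·S=-192.0096
Node (2,2) S=256.0212: V=(p*·84.4938+(1−p*)·-7.6738)/1.08=64.0116; Δ=(84.4938−-7.6738)/(291.8642−199.6965)=1.0000; B=V−Δ·S=-192.0096
Node (1,0) S=153.6600: V=(p*·-16.8372+(1−p*)·-72.1548)/1.08=-24.1267; Δ=(-16.8372−-72.1548)/(175.1724−119.8548)=1.0000; B=V−Δ·S=-177.7867
Node (1,1) S=224.5800: V=(p*·64.0116+(1−p*)·-16.8372)/1.08=46.7933; Δ=(64.0116−-16.8372)/(256.0212−175.1724)=1.0000; B=V−Δ·S=-177.7867
Node (0,0) S=197.0000: V=(p*·46.7933+(1−p*)·-24.1267)/1.08=32.3827; Δ=(46.7933−-24.1267)/(224.5800−153.6600)=1.0000; B=V−Δ·S=-164.6173
Self-financing check: at every node Δ·S+B equals the discounted successor values.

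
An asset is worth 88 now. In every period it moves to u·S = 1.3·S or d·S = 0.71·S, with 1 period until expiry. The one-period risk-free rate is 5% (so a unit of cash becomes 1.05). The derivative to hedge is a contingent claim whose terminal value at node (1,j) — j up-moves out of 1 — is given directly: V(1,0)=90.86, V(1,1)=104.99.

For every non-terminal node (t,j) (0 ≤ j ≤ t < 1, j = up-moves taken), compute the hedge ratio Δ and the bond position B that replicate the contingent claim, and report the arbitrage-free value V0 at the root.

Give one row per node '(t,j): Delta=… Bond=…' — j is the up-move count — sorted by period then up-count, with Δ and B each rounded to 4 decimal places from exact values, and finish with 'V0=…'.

(0,0): Delta=0.2721 Bond=70.3391
V0=94.2883

Under the risk-neutral measure, an up-move has probability p* = (R−d)/(u−d) = 0.5763 and values discount at R = 1.05.
At expiry t=1: V(1,0)=90.8600, V(1,1)=104.9900
  t=0,j=0: stock 88.0000 → up 114.4000 (V=104.9900), down 62.4800 (V=90.8600). Price 94.2883; hedge Δ=0.2721, bond B=70.3391.
Each (Δ,B) replicates both successor values, so the strategy is self-financing and V0 is arbitrage-free.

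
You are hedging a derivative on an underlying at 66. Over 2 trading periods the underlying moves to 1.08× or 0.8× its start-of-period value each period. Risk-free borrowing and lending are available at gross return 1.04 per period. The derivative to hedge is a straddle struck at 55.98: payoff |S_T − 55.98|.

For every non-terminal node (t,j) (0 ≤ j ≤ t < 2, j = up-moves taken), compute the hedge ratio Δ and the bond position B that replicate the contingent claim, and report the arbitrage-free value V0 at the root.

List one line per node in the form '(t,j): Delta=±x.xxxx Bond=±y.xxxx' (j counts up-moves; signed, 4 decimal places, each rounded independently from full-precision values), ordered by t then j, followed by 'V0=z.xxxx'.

(0,0): Delta=0.7957 Bond=-37.7570
(1,0): Delta=-0.8588 Bond=48.0907
(1,1): Delta=1.0000 Bond=-53.8269
V0=14.7618

The replicating-portfolio and risk-neutral prices coincide; use p* = (1.04−0.8)/(1.08−0.8) = 0.8571 for the latter.
Terminal payoffs: V(2,0)=13.7400, V(2,1)=1.0440, V(2,2)=21.0024
Node (1,0) S=52.8000: V=(p*·1.0440+(1−p*)·13.7400)/1.04=2.7478; Δ=(1.0440−13.7400)/(57.0240−42.2400)=-0.8588; B=V−Δ·S=48.0907
Node (1,1) S=71.2800: V=(p*·21.0024+(1−p*)·1.0440)/1.04=17.4531; Δ=(21.0024−1.0440)/(76.9824−57.0240)=1.0000; B=V−Δ·S=-53.8269
Node (0,0) S=66.0000: V=(p*·17.4531+(1−p*)·2.7478)/1.04=14.7618; Δ=(17.4531−2.7478)/(71.2800−52.8000)=0.7957; B=V−Δ·S=-37.7570
The time-0 hedge costs 14.7618, which is the no-arbitrage price.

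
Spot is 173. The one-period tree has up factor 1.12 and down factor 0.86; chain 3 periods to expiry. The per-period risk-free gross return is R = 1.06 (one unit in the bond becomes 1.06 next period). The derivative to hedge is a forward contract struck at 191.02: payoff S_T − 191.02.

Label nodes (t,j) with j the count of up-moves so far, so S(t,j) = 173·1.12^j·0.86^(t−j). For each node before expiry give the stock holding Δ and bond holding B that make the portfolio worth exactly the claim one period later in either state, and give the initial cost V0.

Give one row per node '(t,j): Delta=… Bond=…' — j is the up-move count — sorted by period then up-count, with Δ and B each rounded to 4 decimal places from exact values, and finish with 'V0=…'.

(0,0): Delta=1.0000 Bond=-160.3841
(1,0): Delta=1.0000 Bond=-170.0071
(1,1): Delta=1.0000 Bond=-170.0071
(2,0): Delta=1.0000 Bond=-180.2075
(2,1): Delta=1.0000 Bond=-180.2075
(2,2): Delta=1.0000 Bond=-180.2075
V0=12.6159

Risk-neutral probability p* = (R−d)/(u−d) = (1.06−0.86)/(1.12−0.86) = 0.7692.
Terminal values V(3,·): V(3,0)=-80.9823, V(3,1)=-47.7151, V(3,2)=-4.3904, V(3,3)=52.0325
Node (2,0) S=127.9508: V=(p*·-47.7151+(1−p*)·-80.9823)/1.06=-52.2567; Δ=(-47.7151−-80.9823)/(143.3049−110.0377)=1.0000; B=V−Δ·S=-180.2075
Node (2,1) S=166.6336: V=(p*·-4.3904+(1−p*)·-47.7151)/1.06=-13.5739; Δ=(-4.3904−-47.7151)/(186.6296−143.3049)=1.0000; B=V−Δ·S=-180.2075
Node (2,2) S=217.0112: V=(p*·52.0325+(1−p*)·-4.3904)/1.06=36.8037; Δ=(52.0325−-4.3904)/(243.0525−186.6296)=1.0000; B=V−Δ·S=-180.2075
Node (1,0) S=148.7800: V=(p*·-13.5739+(1−p*)·-52.2567)/1.06=-21.2271; Δ=(-13.5739−-52.2567)/(166.6336−127.9508)=1.0000; B=V−Δ·S=-170.0071
Node (1,1) S=193.7600: V=(p*·36.8037+(1−p*)·-13.5739)/1.06=23.7529; Δ=(36.8037−-13.5739)/(217.0112−166.6336)=1.0000; B=V−Δ·S=-170.0071
Node (0,0) S=173.0000: V=(p*·23.7529+(1−p*)·-21.2271)/1.06=12.6159; Δ=(23.7529−-21.2271)/(193.7600−148.7800)=1.0000; B=V−Δ·S=-160.3841
Check: Δ(0,0)·S0 + B(0,0) = 12.6159 = V0.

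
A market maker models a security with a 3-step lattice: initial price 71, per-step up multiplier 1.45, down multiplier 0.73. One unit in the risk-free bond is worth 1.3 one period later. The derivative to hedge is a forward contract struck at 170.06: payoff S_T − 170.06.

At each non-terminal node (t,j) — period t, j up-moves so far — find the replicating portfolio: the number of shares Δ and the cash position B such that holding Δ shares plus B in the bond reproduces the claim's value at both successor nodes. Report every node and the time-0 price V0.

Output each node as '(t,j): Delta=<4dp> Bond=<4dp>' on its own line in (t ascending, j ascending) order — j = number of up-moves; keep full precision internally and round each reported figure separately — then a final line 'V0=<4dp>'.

(0,0): Delta=1.0000 Bond=-77.4056
(1,0): Delta=1.0000 Bond=-100.6272
(1,1): Delta=1.0000 Bond=-100.6272
(2,0): Delta=1.0000 Bond=-130.8154
(2,1): Delta=1.0000 Bond=-130.8154
(2,2): Delta=1.0000 Bond=-130.8154
V0=-6.4056

Risk-neutral probability p* = (R−d)/(u−d) = (1.3−0.73)/(1.45−0.73) = 0.7917.
At expiry t=3: V(3,0)=-142.4398, V(3,1)=-115.1979, V(3,2)=-61.0874, V(3,3)=46.3924
(2,0): S=37.8359. Δ = (V_up−V_dn)/(S_up−S_dn) = (-115.1979−-142.4398)/(54.8621−27.6202) = 1.0000. V = [p*·-115.1979 + (1−p*)·-142.4398]/1.3 = -92.9795. B = V − Δ·S = -130.8154.
(2,1): S=75.1535. Δ = (V_up−V_dn)/(S_up−S_dn) = (-61.0874−-115.1979)/(108.9726−54.8621) = 1.0000. V = [p*·-61.0874 + (1−p*)·-115.1979]/1.3 = -55.6619. B = V − Δ·S = -130.8154.
(2,2): S=149.2775. Δ = (V_up−V_dn)/(S_up−S_dn) = (46.3924−-61.0874)/(216.4524−108.9726) = 1.0000. V = [p*·46.3924 + (1−p*)·-61.0874]/1.3 = 18.4621. B = V − Δ·S = -130.8154.
(1,0): S=51.8300. Δ = (V_up−V_dn)/(S_up−S_dn) = (-55.6619−-92.9795)/(75.1535−37.8359) = 1.0000. V = [p*·-55.6619 + (1−p*)·-92.9795]/1.3 = -48.7972. B = V − Δ·S = -100.6272.
(1,1): S=102.9500. Δ = (V_up−V_dn)/(S_up−S_dn) = (18.4621−-55.6619)/(149.2775−75.1535) = 1.0000. V = [p*·18.4621 + (1−p*)·-55.6619]/1.3 = 2.3228. B = V − Δ·S = -100.6272.
(0,0): S=71.0000. Δ = (V_up−V_dn)/(S_up−S_dn) = (2.3228−-48.7972)/(102.9500−51.8300) = 1.0000. V = [p*·2.3228 + (1−p*)·-48.7972]/1.3 = -6.4056. B = V − Δ·S = -77.4056.
Self-financing check: at every node Δ·S+B equals the discounted successor values.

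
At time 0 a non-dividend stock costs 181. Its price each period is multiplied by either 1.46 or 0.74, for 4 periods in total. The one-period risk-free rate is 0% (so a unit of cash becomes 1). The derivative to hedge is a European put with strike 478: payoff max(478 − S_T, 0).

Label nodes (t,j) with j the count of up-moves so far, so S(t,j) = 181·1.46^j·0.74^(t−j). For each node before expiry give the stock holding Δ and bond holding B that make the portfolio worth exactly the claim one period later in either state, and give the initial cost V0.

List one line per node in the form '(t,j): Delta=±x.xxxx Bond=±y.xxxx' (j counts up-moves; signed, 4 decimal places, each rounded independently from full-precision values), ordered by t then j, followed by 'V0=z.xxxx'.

Since d<R<u, set p* = (R−d)/(u−d) = 0.3611; price each node as the discounted p*-expectation of its children.
At expiry t=4: V(4,0)=423.7243, V(4,1)=370.9155, V(4,2)=266.7252, V(4,3)=61.1605, V(4,4)=0.0000
(3,0): S=73.3455. Δ = (V_up−V_dn)/(S_up−S_dn) = (370.9155−423.7243)/(107.0845−54.2757) = -1.0000. V = [p*·370.9155 + (1−p*)·423.7243]/1 = 404.6545. B = V − Δ·S = 478.0000.
(3,1): S=144.7088. Δ = (V_up−V_dn)/(S_up−S_dn) = (266.7252−370.9155)/(211.2748−107.0845) = -1.0000. V = [p*·266.7252 + (1−p*)·370.9155]/1 = 333.2912. B = V − Δ·S = 478.0000.
(3,2): S=285.5065. Δ = (V_up−V_dn)/(S_up−S_dn) = (61.1605−266.7252)/(416.8395−211.2748) = -1.0000. V = [p*·61.1605 + (1−p*)·266.7252]/1 = 192.4935. B = V − Δ·S = 478.0000.
(3,3): S=563.2966. Δ = (V_up−V_dn)/(S_up−S_dn) = (0.0000−61.1605)/(822.4131−416.8395) = -0.1508. V = [p*·0.0000 + (1−p*)·61.1605]/1 = 39.0748. B = V − Δ·S = 124.0199.
(2,0): S=99.1156. Δ = (V_up−V_dn)/(S_up−S_dn) = (333.2912−404.6545)/(144.7088−73.3455) = -1.0000. V = [p*·333.2912 + (1−p*)·404.6545]/1 = 378.8844. B = V − Δ·S = 478.0000.
(2,1): S=195.5524. Δ = (V_up−V_dn)/(S_up−S_dn) = (192.4935−333.2912)/(285.5065−144.7088) = -1.0000. V = [p*·192.4935 + (1−p*)·333.2912]/1 = 282.4476. B = V − Δ·S = 478.0000.
(2,2): S=385.8196. Δ = (V_up−V_dn)/(S_up−S_dn) = (39.0748−192.4935)/(563.2966−285.5065) = -0.5523. V = [p*·39.0748 + (1−p*)·192.4935]/1 = 137.0923. B = V − Δ·S = 350.1739.
(1,0): S=133.9400. Δ = (V_up−V_dn)/(S_up−S_dn) = (282.4476−378.8844)/(195.5524−99.1156) = -1.0000. V = [p*·282.4476 + (1−p*)·378.8844]/1 = 344.0600. B = V − Δ·S = 478.0000.
(1,1): S=264.2600. Δ = (V_up−V_dn)/(S_up−S_dn) = (137.0923−282.4476)/(385.8196−195.5524) = -0.7640. V = [p*·137.0923 + (1−p*)·282.4476]/1 = 229.9582. B = V − Δ·S = 431.8406.
(0,0): S=181.0000. Δ = (V_up−V_dn)/(S_up−S_dn) = (229.9582−344.0600)/(264.2600−133.9400) = -0.8756. V = [p*·229.9582 + (1−p*)·344.0600]/1 = 302.8566. B = V − Δ·S = 461.3313.
Root portfolio cost Δ·181+B reproduces V0=302.8566.

(0,0): Delta=-0.8756 Bond=461.3313
(1,0): Delta=-1.0000 Bond=478.0000
(1,1): Delta=-0.7640 Bond=431.8406
(2,0): Delta=-1.0000 Bond=478.0000
(2,1): Delta=-1.0000 Bond=478.0000
(2,2): Delta=-0.5523 Bond=350.1739
(3,0): Delta=-1.0000 Bond=478.0000
(3,1): Delta=-1.0000 Bond=478.0000
(3,2): Delta=-1.0000 Bond=478.0000
(3,3): Delta=-0.1508 Bond=124.0199
V0=302.8566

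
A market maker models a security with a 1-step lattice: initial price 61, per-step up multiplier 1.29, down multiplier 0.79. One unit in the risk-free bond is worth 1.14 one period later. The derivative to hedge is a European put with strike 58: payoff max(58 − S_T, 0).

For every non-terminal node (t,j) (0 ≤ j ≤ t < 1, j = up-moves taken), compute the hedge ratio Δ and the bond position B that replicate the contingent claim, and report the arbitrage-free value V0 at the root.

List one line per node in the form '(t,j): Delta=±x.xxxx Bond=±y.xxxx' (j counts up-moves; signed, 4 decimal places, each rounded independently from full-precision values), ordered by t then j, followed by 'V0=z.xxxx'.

No-arbitrage ⇒ martingale measure with p* = (R−d)/(u−d) = 0.7000.
Terminal payoffs: V(1,0)=9.8100, V(1,1)=0.0000
Node (0,0) S=61.0000: V=(p*·0.0000+(1−p*)·9.8100)/1.14=2.5816; Δ=(0.0000−9.8100)/(78.6900−48.1900)=-0.3216; B=V−Δ·S=22.2016
Self-financing check: at every node Δ·S+B equals the discounted successor values.

(0,0): Delta=-0.3216 Bond=22.2016
V0=2.5816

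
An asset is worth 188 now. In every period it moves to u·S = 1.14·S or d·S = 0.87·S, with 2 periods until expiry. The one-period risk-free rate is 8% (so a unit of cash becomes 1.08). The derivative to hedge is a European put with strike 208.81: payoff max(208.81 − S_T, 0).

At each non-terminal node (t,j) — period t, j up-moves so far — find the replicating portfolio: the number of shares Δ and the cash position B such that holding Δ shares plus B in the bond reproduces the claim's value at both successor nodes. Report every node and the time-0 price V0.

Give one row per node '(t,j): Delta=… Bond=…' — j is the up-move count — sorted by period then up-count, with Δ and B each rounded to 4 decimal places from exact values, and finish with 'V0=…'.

Under the risk-neutral measure, an up-move has probability p* = (R−d)/(u−d) = 0.7778 and values discount at R = 1.08.
Payoff layer (t=2): V(2,0)=66.5128, V(2,1)=22.3516, V(2,2)=0.0000
Node (1,0) S=163.5600: V=(p*·22.3516+(1−p*)·66.5128)/1.08=29.7826; Δ=(22.3516−66.5128)/(186.4584−142.2972)=-1.0000; B=V−Δ·S=193.3426
Node (1,1) S=214.3200: V=(p*·0.0000+(1−p*)·22.3516)/1.08=4.5991; Δ=(0.0000−22.3516)/(244.3248−186.4584)=-0.3863; B=V−Δ·S=87.3828
Node (0,0) S=188.0000: V=(p*·4.5991+(1−p*)·29.7826)/1.08=9.4402; Δ=(4.5991−29.7826)/(214.3200−163.5600)=-0.4961; B=V−Δ·S=102.7124
Root portfolio cost Δ·188+B reproduces V0=9.4402.

(0,0): Delta=-0.4961 Bond=102.7124
(1,0): Delta=-1.0000 Bond=193.3426
(1,1): Delta=-0.3863 Bond=87.3828
V0=9.4402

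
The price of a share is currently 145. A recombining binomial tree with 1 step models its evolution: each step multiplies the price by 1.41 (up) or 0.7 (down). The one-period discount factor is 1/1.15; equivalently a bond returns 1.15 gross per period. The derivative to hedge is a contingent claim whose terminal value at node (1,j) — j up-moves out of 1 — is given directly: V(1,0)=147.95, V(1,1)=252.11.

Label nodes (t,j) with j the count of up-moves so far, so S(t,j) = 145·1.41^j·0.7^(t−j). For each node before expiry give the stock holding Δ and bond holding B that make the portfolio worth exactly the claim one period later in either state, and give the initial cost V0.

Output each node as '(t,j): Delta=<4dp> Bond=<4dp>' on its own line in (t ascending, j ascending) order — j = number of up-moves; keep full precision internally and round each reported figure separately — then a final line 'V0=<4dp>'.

Risk-neutral probability p* = (R−d)/(u−d) = (1.15−0.7)/(1.41−0.7) = 0.6338.
Terminal payoffs: V(1,0)=147.9500, V(1,1)=252.1100
(0,0): S=145.0000. Δ = (V_up−V_dn)/(S_up−S_dn) = (252.1100−147.9500)/(204.4500−101.5000) = 1.0118. V = [p*·252.1100 + (1−p*)·147.9500]/1.15 = 186.0582. B = V − Δ·S = 39.3539.
Check: Δ(0,0)·S0 + B(0,0) = 186.0582 = V0.

(0,0): Delta=1.0118 Bond=39.3539
V0=186.0582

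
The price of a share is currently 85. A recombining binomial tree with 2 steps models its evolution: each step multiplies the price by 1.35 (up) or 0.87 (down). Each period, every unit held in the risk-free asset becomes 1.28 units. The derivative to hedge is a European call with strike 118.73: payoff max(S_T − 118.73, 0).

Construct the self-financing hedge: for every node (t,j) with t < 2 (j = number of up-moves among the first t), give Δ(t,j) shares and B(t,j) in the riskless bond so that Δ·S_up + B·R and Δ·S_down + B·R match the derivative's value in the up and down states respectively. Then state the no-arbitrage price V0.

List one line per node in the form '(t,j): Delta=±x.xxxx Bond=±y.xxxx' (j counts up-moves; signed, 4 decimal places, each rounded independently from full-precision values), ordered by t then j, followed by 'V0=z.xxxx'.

(0,0): Delta=0.5918 Bond=-34.1900
(1,0): Delta=0.0000 Bond=0.0000
(1,1): Delta=0.6569 Bond=-51.2350
V0=16.1125

Since d<R<u, set p* = (R−d)/(u−d) = 0.8542; price each node as the discounted p*-expectation of its children.
Terminal payoffs: V(2,0)=0.0000, V(2,1)=0.0000, V(2,2)=36.1825
(1,0): S=73.9500. Δ = (V_up−V_dn)/(S_up−S_dn) = (0.0000−0.0000)/(99.8325−64.3365) = 0.0000. V = [p*·0.0000 + (1−p*)·0.0000]/1.28 = 0.0000. B = V − Δ·S = 0.0000.
(1,1): S=114.7500. Δ = (V_up−V_dn)/(S_up−S_dn) = (36.1825−0.0000)/(154.9125−99.8325) = 0.6569. V = [p*·36.1825 + (1−p*)·0.0000]/1.28 = 24.1452. B = V − Δ·S = -51.2350.
(0,0): S=85.0000. Δ = (V_up−V_dn)/(S_up−S_dn) = (24.1452−0.0000)/(114.7500−73.9500) = 0.5918. V = [p*·24.1452 + (1−p*)·0.0000]/1.28 = 16.1125. B = V − Δ·S = -34.1900.
Each (Δ,B) replicates both successor values, so the strategy is self-financing and V0 is arbitrage-free.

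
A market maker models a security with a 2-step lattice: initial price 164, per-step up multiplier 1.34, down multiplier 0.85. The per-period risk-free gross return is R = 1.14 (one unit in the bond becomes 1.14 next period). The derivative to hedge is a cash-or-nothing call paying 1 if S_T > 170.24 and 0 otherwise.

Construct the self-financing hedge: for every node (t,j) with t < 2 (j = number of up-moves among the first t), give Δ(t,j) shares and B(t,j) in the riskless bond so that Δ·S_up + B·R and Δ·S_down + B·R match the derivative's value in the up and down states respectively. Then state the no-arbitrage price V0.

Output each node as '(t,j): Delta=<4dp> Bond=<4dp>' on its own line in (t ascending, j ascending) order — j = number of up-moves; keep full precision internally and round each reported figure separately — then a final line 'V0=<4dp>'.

(0,0): Delta=0.0045 Bond=-0.0894
(1,0): Delta=0.0146 Bond=-1.5217
(1,1): Delta=0.0000 Bond=0.8772
V0=0.6413

No-arbitrage ⇒ martingale measure with p* = (R−d)/(u−d) = 0.5918.
Terminal values V(2,·): V(2,0)=0.0000, V(2,1)=1.0000, V(2,2)=1.0000
  t=1,j=0: stock 139.4000 → up 186.7960 (V=1.0000), down 118.4900 (V=0.0000). Price 0.5192; hedge Δ=0.0146, bond B=-1.5217.
  t=1,j=1: stock 219.7600 → up 294.4784 (V=1.0000), down 186.7960 (V=1.0000). Price 0.8772; hedge Δ=0.0000, bond B=0.8772.
  t=0,j=0: stock 164.0000 → up 219.7600 (V=0.8772), down 139.4000 (V=0.5192). Price 0.6413; hedge Δ=0.0045, bond B=-0.0894.
Self-financing check: at every node Δ·S+B equals the discounted successor values.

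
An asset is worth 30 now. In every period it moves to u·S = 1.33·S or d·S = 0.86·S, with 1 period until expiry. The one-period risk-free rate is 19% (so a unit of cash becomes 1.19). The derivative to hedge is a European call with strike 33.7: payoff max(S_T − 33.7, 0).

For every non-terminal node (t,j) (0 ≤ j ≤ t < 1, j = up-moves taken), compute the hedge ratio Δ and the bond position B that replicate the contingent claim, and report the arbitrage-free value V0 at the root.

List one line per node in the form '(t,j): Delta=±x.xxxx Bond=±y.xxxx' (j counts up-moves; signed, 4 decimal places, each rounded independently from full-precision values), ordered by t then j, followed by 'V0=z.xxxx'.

(0,0): Delta=0.4397 Bond=-9.5333
V0=3.6581

The replicating-portfolio and risk-neutral prices coincide; use p* = (1.19−0.86)/(1.33−0.86) = 0.7021 for the latter.
At expiry t=1: V(1,0)=0.0000, V(1,1)=6.2000
Node (0,0) S=30.0000: V=(p*·6.2000+(1−p*)·0.0000)/1.19=3.6581; Δ=(6.2000−0.0000)/(39.9000−25.8000)=0.4397; B=V−Δ·S=-9.5333
The time-0 hedge costs 3.6581, which is the no-arbitrage price.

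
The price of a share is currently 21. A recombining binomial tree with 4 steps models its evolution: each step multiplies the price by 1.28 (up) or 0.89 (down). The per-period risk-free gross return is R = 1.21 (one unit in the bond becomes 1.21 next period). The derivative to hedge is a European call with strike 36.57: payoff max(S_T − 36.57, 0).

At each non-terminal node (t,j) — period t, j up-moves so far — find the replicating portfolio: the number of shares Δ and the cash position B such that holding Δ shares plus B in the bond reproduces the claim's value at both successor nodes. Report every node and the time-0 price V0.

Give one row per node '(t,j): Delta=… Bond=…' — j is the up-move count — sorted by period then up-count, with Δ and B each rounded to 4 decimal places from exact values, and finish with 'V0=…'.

Under the risk-neutral measure, an up-move has probability p* = (R−d)/(u−d) = 0.8205 and values discount at R = 1.21.
Terminal values V(4,·): V(4,0)=0.0000, V(4,1)=0.0000, V(4,2)=0.0000, V(4,3)=2.6258, V(4,4)=19.8014
Node (3,0) S=14.8043: V=(p*·0.0000+(1−p*)·0.0000)/1.21=0.0000; Δ=(0.0000−0.0000)/(18.9496−13.1759)=0.0000; B=V−Δ·S=0.0000
Node (3,1) S=21.2916: V=(p*·0.0000+(1−p*)·0.0000)/1.21=0.0000; Δ=(0.0000−0.0000)/(27.2533−18.9496)=0.0000; B=V−Δ·S=0.0000
Node (3,2) S=30.6217: V=(p*·2.6258+(1−p*)·0.0000)/1.21=1.7806; Δ=(2.6258−0.0000)/(39.1958−27.2533)=0.2199; B=V−Δ·S=-4.9522
Node (3,3) S=44.0402: V=(p*·19.8014+(1−p*)·2.6258)/1.21=13.8171; Δ=(19.8014−2.6258)/(56.3714−39.1958)=1.0000; B=V−Δ·S=-30.2231
Node (2,0) S=16.6341: V=(p*·0.0000+(1−p*)·0.0000)/1.21=0.0000; Δ=(0.0000−0.0000)/(21.2916−14.8043)=0.0000; B=V−Δ·S=0.0000
Node (2,1) S=23.9232: V=(p*·1.7806+(1−p*)·0.0000)/1.21=1.2074; Δ=(1.7806−0.0000)/(30.6217−21.2916)=0.1908; B=V−Δ·S=-3.3581
Node (2,2) S=34.4064: V=(p*·13.8171+(1−p*)·1.7806)/1.21=9.6336; Δ=(13.8171−1.7806)/(44.0402−30.6217)=0.8970; B=V−Δ·S=-21.2292
Node (1,0) S=18.6900: V=(p*·1.2074+(1−p*)·0.0000)/1.21=0.8188; Δ=(1.2074−0.0000)/(23.9232−16.6341)=0.1656; B=V−Δ·S=-2.2772
Node (1,1) S=26.8800: V=(p*·9.6336+(1−p*)·1.2074)/1.21=6.7117; Δ=(9.6336−1.2074)/(34.4064−23.9232)=0.8038; B=V−Δ·S=-14.8939
Node (0,0) S=21.0000: V=(p*·6.7117+(1−p*)·0.8188)/1.21=4.6727; Δ=(6.7117−0.8188)/(26.8800−18.6900)=0.7195; B=V−Δ·S=-10.4375
The time-0 hedge costs 4.6727, which is the no-arbitrage price.

(0,0): Delta=0.7195 Bond=-10.4375
(1,0): Delta=0.1656 Bond=-2.2772
(1,1): Delta=0.8038 Bond=-14.8939
(2,0): Delta=0.0000 Bond=0.0000
(2,1): Delta=0.1908 Bond=-3.3581
(2,2): Delta=0.8970 Bond=-21.2292
(3,0): Delta=0.0000 Bond=0.0000
(3,1): Delta=0.0000 Bond=0.0000
(3,2): Delta=0.2199 Bond=-4.9522
(3,3): Delta=1.0000 Bond=-30.2231
V0=4.6727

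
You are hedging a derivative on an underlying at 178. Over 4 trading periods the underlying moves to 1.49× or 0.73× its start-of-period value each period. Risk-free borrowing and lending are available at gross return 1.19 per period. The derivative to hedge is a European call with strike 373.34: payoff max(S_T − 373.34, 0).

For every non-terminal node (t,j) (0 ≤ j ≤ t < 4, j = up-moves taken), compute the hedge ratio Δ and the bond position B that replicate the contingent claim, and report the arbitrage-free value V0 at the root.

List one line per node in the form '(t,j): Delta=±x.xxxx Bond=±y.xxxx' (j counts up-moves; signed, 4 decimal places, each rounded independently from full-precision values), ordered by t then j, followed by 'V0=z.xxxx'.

(0,0): Delta=0.5428 Bond=-53.0204
(1,0): Delta=0.1480 Bond=-11.7968
(1,1): Delta=0.6689 Bond=-96.5491
(2,0): Delta=0.0000 Bond=0.0000
(2,1): Delta=0.1953 Bond=-23.1936
(2,2): Delta=0.8202 Bond=-174.6976
(3,0): Delta=0.0000 Bond=0.0000
(3,1): Delta=0.0000 Bond=0.0000
(3,2): Delta=0.2577 Bond=-45.6007
(3,3): Delta=1.0000 Bond=-313.7311
V0=43.5932

Since d<R<u, set p* = (R−d)/(u−d) = 0.6053; price each node as the discounted p*-expectation of its children.
Terminal payoffs: V(4,0)=0.0000, V(4,1)=0.0000, V(4,2)=0.0000, V(4,3)=56.4949, V(4,4)=503.9942
(3,0): S=69.2450. Δ = (V_up−V_dn)/(S_up−S_dn) = (0.0000−0.0000)/(103.1751−50.5489) = 0.0000. V = [p*·0.0000 + (1−p*)·0.0000]/1.19 = 0.0000. B = V − Δ·S = 0.0000.
(3,1): S=141.3357. Δ = (V_up−V_dn)/(S_up−S_dn) = (0.0000−0.0000)/(210.5902−103.1751) = 0.0000. V = [p*·0.0000 + (1−p*)·0.0000]/1.19 = 0.0000. B = V − Δ·S = 0.0000.
(3,2): S=288.4798. Δ = (V_up−V_dn)/(S_up−S_dn) = (56.4949−0.0000)/(429.8349−210.5902) = 0.2577. V = [p*·56.4949 + (1−p*)·0.0000]/1.19 = 28.7347. B = V − Δ·S = -45.6007.
(3,3): S=588.8149. Δ = (V_up−V_dn)/(S_up−S_dn) = (503.9942−56.4949)/(877.3342−429.8349) = 1.0000. V = [p*·503.9942 + (1−p*)·56.4949]/1.19 = 275.0838. B = V − Δ·S = -313.7311.
(2,0): S=94.8562. Δ = (V_up−V_dn)/(S_up−S_dn) = (0.0000−0.0000)/(141.3357−69.2450) = 0.0000. V = [p*·0.0000 + (1−p*)·0.0000]/1.19 = 0.0000. B = V − Δ·S = 0.0000.
(2,1): S=193.6106. Δ = (V_up−V_dn)/(S_up−S_dn) = (28.7347−0.0000)/(288.4798−141.3357) = 0.1953. V = [p*·28.7347 + (1−p*)·0.0000]/1.19 = 14.6152. B = V − Δ·S = -23.1936.
(2,2): S=395.1778. Δ = (V_up−V_dn)/(S_up−S_dn) = (275.0838−28.7347)/(588.8149−288.4798) = 0.8202. V = [p*·275.0838 + (1−p*)·28.7347]/1.19 = 149.4460. B = V − Δ·S = -174.6976.
(1,0): S=129.9400. Δ = (V_up−V_dn)/(S_up−S_dn) = (14.6152−0.0000)/(193.6106−94.8562) = 0.1480. V = [p*·14.6152 + (1−p*)·0.0000]/1.19 = 7.4336. B = V − Δ·S = -11.7968.
(1,1): S=265.2200. Δ = (V_up−V_dn)/(S_up−S_dn) = (149.4460−14.6152)/(395.1778−193.6106) = 0.6689. V = [p*·149.4460 + (1−p*)·14.6152]/1.19 = 80.8599. B = V − Δ·S = -96.5491.
(0,0): S=178.0000. Δ = (V_up−V_dn)/(S_up−S_dn) = (80.8599−7.4336)/(265.2200−129.9400) = 0.5428. V = [p*·80.8599 + (1−p*)·7.4336]/1.19 = 43.5932. B = V − Δ·S = -53.0204.
Root portfolio cost Δ·178+B reproduces V0=43.5932.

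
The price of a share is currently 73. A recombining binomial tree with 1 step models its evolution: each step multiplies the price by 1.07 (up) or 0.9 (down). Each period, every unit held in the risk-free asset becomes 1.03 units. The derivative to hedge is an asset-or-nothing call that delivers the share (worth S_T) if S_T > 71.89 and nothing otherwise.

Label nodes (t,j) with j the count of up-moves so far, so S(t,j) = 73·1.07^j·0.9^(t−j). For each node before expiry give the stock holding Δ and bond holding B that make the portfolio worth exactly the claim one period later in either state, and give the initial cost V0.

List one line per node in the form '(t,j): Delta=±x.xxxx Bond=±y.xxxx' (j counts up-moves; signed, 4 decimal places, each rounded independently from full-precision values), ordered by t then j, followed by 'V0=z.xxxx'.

The replicating-portfolio and risk-neutral prices coincide; use p* = (1.03−0.9)/(1.07−0.9) = 0.7647 for the latter.
Payoff layer (t=1): V(1,0)=0.0000, V(1,1)=78.1100
  t=0,j=0: stock 73.0000 → up 78.1100 (V=78.1100), down 65.7000 (V=0.0000). Price 57.9914; hedge Δ=6.2941, bond B=-401.4792.
Each (Δ,B) replicates both successor values, so the strategy is self-financing and V0 is arbitrage-free.

(0,0): Delta=6.2941 Bond=-401.4792
V0=57.9914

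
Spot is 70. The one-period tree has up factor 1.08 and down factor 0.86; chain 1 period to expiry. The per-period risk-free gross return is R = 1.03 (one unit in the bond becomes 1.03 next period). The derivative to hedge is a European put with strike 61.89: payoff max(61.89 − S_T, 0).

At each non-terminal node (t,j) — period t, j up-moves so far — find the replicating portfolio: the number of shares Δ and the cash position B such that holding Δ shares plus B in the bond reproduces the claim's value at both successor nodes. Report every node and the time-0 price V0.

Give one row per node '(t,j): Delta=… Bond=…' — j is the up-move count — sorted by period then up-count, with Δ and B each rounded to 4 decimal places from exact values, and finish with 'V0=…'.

(0,0): Delta=-0.1097 Bond=8.0547
V0=0.3729

The replicating-portfolio and risk-neutral prices coincide; use p* = (1.03−0.86)/(1.08−0.86) = 0.7727 for the latter.
Terminal payoffs: V(1,0)=1.6900, V(1,1)=0.0000
Node (0,0) S=70.0000: V=(p*·0.0000+(1−p*)·1.6900)/1.03=0.3729; Δ=(0.0000−1.6900)/(75.6000−60.2000)=-0.1097; B=V−Δ·S=8.0547
Check: Δ(0,0)·S0 + B(0,0) = 0.3729 = V0.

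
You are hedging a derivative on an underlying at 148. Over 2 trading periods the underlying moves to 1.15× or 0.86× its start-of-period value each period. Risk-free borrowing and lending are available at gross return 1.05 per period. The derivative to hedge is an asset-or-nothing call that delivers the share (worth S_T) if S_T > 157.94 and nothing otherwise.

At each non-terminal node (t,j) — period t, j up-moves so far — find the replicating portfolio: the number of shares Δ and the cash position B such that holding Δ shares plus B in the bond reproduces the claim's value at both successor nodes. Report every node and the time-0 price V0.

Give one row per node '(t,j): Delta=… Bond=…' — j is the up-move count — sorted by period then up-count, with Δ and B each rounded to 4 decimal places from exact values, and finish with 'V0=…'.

(0,0): Delta=2.8455 Bond=-344.9331
(1,0): Delta=0.0000 Bond=0.0000
(1,1): Delta=3.9655 Bond=-552.8007
V0=76.2061

Under the risk-neutral measure, an up-move has probability p* = (R−d)/(u−d) = 0.6552 and values discount at R = 1.05.
At expiry t=2: V(2,0)=0.0000, V(2,1)=0.0000, V(2,2)=195.7300
(1,0): S=127.2800. Δ = (V_up−V_dn)/(S_up−S_dn) = (0.0000−0.0000)/(146.3720−109.4608) = 0.0000. V = [p*·0.0000 + (1−p*)·0.0000]/1.05 = 0.0000. B = V − Δ·S = 0.0000.
(1,1): S=170.2000. Δ = (V_up−V_dn)/(S_up−S_dn) = (195.7300−0.0000)/(195.7300−146.3720) = 3.9655. V = [p*·195.7300 + (1−p*)·0.0000]/1.05 = 122.1304. B = V − Δ·S = -552.8007.
(0,0): S=148.0000. Δ = (V_up−V_dn)/(S_up−S_dn) = (122.1304−0.0000)/(170.2000−127.2800) = 2.8455. V = [p*·122.1304 + (1−p*)·0.0000]/1.05 = 76.2061. B = V − Δ·S = -344.9331.
Root portfolio cost Δ·148+B reproduces V0=76.2061.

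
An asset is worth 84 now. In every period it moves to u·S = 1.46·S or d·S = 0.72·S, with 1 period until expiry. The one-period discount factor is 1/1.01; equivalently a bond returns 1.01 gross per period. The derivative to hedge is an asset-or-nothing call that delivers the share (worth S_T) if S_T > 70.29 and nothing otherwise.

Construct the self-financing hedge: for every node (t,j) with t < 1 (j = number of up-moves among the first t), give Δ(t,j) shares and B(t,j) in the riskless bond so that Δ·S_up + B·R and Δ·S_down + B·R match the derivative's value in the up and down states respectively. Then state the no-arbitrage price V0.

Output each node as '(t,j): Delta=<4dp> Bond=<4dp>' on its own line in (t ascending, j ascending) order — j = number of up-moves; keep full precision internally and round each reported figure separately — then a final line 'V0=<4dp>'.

(0,0): Delta=1.9730 Bond=-118.1440
V0=47.5858

Risk-neutral probability p* = (R−d)/(u−d) = (1.01−0.72)/(1.46−0.72) = 0.3919.
Terminal payoffs: V(1,0)=0.0000, V(1,1)=122.6400
  t=0,j=0: stock 84.0000 → up 122.6400 (V=122.6400), down 60.4800 (V=0.0000). Price 47.5858; hedge Δ=1.9730, bond B=-118.1440.
Each (Δ,B) replicates both successor values, so the strategy is self-financing and V0 is arbitrage-free.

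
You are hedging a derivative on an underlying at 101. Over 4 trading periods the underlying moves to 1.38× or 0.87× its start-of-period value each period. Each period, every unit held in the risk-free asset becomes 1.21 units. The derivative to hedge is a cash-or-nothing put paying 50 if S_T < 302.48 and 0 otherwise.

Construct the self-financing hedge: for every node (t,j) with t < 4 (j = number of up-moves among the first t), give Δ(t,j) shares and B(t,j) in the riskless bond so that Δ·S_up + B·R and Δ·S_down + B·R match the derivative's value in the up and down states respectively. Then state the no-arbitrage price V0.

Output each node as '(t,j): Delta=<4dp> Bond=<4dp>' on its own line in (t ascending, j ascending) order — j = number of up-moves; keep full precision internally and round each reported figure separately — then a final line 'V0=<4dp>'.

(0,0): Delta=-0.1623 Bond=35.1151
(1,0): Delta=0.0000 Bond=28.2237
(1,1): Delta=-0.2135 Bond=49.6221
(2,0): Delta=0.0000 Bond=34.1507
(2,1): Delta=0.0000 Bond=34.1507
(2,2): Delta=-0.2808 Bond=72.9887
(3,0): Delta=0.0000 Bond=41.3223
(3,1): Delta=0.0000 Bond=41.3223
(3,2): Delta=0.0000 Bond=41.3223
(3,3): Delta=-0.3694 Bond=111.8133
V0=18.7179

Risk-neutral probability p* = (R−d)/(u−d) = (1.21−0.87)/(1.38−0.87) = 0.6667.
Terminal payoffs: V(4,0)=50.0000, V(4,1)=50.0000, V(4,2)=50.0000, V(4,3)=50.0000, V(4,4)=0.0000
  t=3,j=0: stock 66.5088 → up 91.7821 (V=50.0000), down 57.8627 (V=50.0000). Price 41.3223; hedge Δ=0.0000, bond B=41.3223.
  t=3,j=1: stock 105.4967 → up 145.5855 (V=50.0000), down 91.7821 (V=50.0000). Price 41.3223; hedge Δ=0.0000, bond B=41.3223.
  t=3,j=2: stock 167.3396 → up 230.9287 (V=50.0000), down 145.5855 (V=50.0000). Price 41.3223; hedge Δ=0.0000, bond B=41.3223.
  t=3,j=3: stock 265.4353 → up 366.3007 (V=0.0000), down 230.9287 (V=50.0000). Price 13.7741; hedge Δ=-0.3694, bond B=111.8133.
  t=2,j=0: stock 76.4469 → up 105.4967 (V=41.3223), down 66.5088 (V=41.3223). Price 34.1507; hedge Δ=0.0000, bond B=34.1507.
  t=2,j=1: stock 121.2606 → up 167.3396 (V=41.3223), down 105.4967 (V=41.3223). Price 34.1507; hedge Δ=0.0000, bond B=34.1507.
  t=2,j=2: stock 192.3444 → up 265.4353 (V=13.7741), down 167.3396 (V=41.3223). Price 18.9726; hedge Δ=-0.2808, bond B=72.9887.
  t=1,j=0: stock 87.8700 → up 121.2606 (V=34.1507), down 76.4469 (V=34.1507). Price 28.2237; hedge Δ=0.0000, bond B=28.2237.
  t=1,j=1: stock 139.3800 → up 192.3444 (V=18.9726), down 121.2606 (V=34.1507). Price 19.8611; hedge Δ=-0.2135, bond B=49.6221.
  t=0,j=0: stock 101.0000 → up 139.3800 (V=19.8611), down 87.8700 (V=28.2237). Price 18.7179; hedge Δ=-0.1623, bond B=35.1151.
The time-0 hedge costs 18.7179, which is the no-arbitrage price.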